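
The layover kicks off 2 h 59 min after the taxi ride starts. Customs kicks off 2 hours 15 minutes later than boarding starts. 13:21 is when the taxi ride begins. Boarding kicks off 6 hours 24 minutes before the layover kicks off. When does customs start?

The layover starts at 13:21 + 179 min = 16:20.
Boarding starts at 16:20 − 384 min = 09:56.
Customs starts at 09:56 + 135 min = 12:11.

12:11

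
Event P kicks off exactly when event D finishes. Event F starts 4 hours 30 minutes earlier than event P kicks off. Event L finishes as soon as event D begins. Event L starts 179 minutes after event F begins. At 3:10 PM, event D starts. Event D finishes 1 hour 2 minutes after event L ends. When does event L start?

Event L ends at 3:10 PM.
Event D ends at 3:10 PM + 62 min = 4:12 PM.
So event P starts at 4:12 PM.
Event F starts at 4:12 PM − 270 min = 11:42 AM.
Event L starts at 11:42 AM + 179 min = 2:41 PM.

2:41 PM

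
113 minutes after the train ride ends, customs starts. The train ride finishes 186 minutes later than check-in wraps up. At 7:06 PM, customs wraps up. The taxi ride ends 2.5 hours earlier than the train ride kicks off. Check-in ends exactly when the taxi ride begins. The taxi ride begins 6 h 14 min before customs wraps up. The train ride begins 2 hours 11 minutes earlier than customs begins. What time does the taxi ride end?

1:10 PM

The taxi ride starts at 7:06 PM − 374 min = 12:52 PM.
So check-in ends at 12:52 PM.
The train ride ends at 12:52 PM + 186 min = 3:58 PM.
Customs starts at 3:58 PM + 113 min = 5:51 PM.
The train ride starts at 5:51 PM − 131 min = 3:40 PM.
The taxi ride ends at 3:40 PM − 150 min = 1:10 PM.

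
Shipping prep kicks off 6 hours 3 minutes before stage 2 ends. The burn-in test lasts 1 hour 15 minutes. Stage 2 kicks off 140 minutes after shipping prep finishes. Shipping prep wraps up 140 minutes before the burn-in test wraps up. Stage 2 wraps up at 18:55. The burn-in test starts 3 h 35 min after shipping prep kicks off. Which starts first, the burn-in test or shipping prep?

shipping prep

Shipping prep starts at 18:55 − 363 min = 12:52.
The burn-in test starts at 12:52 + 215 min = 16:27.
The burn-in test starts at 16:27 and shipping prep starts at 12:52, so shipping prep is first.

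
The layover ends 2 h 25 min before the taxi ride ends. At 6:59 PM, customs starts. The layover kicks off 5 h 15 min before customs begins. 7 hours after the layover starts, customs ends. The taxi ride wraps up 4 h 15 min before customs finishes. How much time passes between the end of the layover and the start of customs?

The layover starts at 6:59 PM − 315 min = 1:44 PM.
Customs ends at 1:44 PM + 420 min = 8:44 PM.
The taxi ride ends at 8:44 PM − 255 min = 4:29 PM.
The layover ends at 4:29 PM − 145 min = 2:04 PM.
From 2:04 PM to 6:59 PM is 4 hours 55 minutes.

4 hours 55 minutes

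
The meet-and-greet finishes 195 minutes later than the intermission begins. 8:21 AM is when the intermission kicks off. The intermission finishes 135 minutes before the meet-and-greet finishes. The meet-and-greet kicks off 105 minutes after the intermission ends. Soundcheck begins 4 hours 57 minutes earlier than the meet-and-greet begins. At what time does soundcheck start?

6:09 AM

The meet-and-greet ends at 8:21 AM + 195 min = 11:36 AM.
The intermission ends at 11:36 AM − 135 min = 9:21 AM.
The meet-and-greet starts at 9:21 AM + 105 min = 11:06 AM.
Soundcheck starts at 11:06 AM − 297 min = 6:09 AM.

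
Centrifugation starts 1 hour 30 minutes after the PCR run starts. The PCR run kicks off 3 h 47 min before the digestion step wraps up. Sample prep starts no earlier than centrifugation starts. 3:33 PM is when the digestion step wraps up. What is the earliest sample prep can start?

1:16 PM

The PCR run starts at 3:33 PM − 227 min = 11:46 AM.
Centrifugation starts at 11:46 AM + 90 min = 1:16 PM.
Sample prep is bounded by centrifugation, so the earliest it can start is 1:16 PM.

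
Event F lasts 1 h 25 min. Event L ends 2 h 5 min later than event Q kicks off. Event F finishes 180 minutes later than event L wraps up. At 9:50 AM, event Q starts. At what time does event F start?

Event L ends at 9:50 AM + 125 min = 11:55 AM.
Event F ends at 11:55 AM + 180 min = 2:55 PM.
Event F starts at 2:55 PM − 85 min = 1:30 PM.

1:30 PM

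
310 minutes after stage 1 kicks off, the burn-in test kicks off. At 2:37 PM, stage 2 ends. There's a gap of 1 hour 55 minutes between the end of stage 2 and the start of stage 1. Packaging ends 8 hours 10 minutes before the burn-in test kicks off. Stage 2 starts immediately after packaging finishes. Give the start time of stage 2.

Stage 1 starts at 2:37 PM + 115 min = 4:32 PM.
The burn-in test starts at 4:32 PM + 310 min = 9:42 PM.
Packaging ends at 9:42 PM − 490 min = 1:32 PM.
So stage 2 starts at 1:32 PM.

1:32 PM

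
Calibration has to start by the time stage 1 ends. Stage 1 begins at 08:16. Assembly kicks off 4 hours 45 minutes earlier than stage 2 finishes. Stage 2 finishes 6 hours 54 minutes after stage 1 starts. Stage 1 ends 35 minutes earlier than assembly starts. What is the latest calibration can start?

09:50

Stage 2 ends at 08:16 + 414 min = 15:10.
Assembly starts at 15:10 − 285 min = 10:25.
Stage 1 ends at 10:25 − 35 min = 09:50.
Calibration is bounded by stage 1, so the latest it can start is 09:50.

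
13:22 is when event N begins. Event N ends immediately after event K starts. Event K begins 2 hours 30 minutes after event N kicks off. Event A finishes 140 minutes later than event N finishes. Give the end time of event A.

18:12

Event K starts at 13:22 + 150 min = 15:52.
So event N ends at 15:52.
Event A ends at 15:52 + 140 min = 18:12.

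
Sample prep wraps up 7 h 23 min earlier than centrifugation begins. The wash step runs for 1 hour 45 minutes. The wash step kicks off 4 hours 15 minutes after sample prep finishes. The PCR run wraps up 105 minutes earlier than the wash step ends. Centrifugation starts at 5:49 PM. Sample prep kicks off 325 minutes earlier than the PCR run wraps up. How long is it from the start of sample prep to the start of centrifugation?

Sample prep ends at 5:49 PM − 443 min = 10:26 AM.
The wash step starts at 10:26 AM + 255 min = 2:41 PM.
The wash step ends at 2:41 PM + 105 min = 4:26 PM.
The PCR run ends at 4:26 PM − 105 min = 2:41 PM.
Sample prep starts at 2:41 PM − 325 min = 9:16 AM.
From 9:16 AM to 5:49 PM is 8 hours 33 minutes.

8 hours 33 minutes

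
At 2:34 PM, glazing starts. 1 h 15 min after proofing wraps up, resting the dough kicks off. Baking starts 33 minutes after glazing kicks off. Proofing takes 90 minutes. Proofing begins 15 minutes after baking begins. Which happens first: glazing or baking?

glazing

Baking starts at 2:34 PM + 33 min = 3:07 PM.
Glazing starts at 2:34 PM and baking starts at 3:07 PM, so glazing is first.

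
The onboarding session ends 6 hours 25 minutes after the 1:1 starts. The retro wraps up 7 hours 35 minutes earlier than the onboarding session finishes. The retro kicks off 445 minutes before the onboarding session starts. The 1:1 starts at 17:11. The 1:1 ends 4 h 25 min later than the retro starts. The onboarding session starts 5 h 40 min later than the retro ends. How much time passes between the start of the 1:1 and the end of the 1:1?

The onboarding session ends at 17:11 + 385 min = 23:36.
The retro ends at 23:36 − 455 min = 16:01.
The onboarding session starts at 16:01 + 340 min = 21:41.
The retro starts at 21:41 − 445 min = 14:16.
The 1:1 ends at 14:16 + 265 min = 18:41.
From 17:11 to 18:41 is 1 h 30 min.

1 h 30 min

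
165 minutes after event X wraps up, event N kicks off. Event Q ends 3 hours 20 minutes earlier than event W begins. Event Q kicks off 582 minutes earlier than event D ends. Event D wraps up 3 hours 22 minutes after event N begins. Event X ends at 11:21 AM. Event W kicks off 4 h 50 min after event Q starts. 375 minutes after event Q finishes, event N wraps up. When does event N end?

3:31 PM

Event N starts at 11:21 AM + 165 min = 2:06 PM.
Event D ends at 2:06 PM + 202 min = 5:28 PM.
Event Q starts at 5:28 PM − 582 min = 7:46 AM.
Event W starts at 7:46 AM + 290 min = 12:36 PM.
Event Q ends at 12:36 PM − 200 min = 9:16 AM.
Event N ends at 9:16 AM + 375 min = 3:31 PM.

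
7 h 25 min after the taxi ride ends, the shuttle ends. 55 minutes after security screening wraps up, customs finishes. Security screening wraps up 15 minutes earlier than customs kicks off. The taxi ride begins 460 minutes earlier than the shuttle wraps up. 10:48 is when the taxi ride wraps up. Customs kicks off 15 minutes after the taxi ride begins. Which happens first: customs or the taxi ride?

the taxi ride

The shuttle ends at 10:48 + 445 min = 18:13.
The taxi ride starts at 18:13 − 460 min = 10:33.
Customs starts at 10:33 + 15 min = 10:48.
Customs starts at 10:48 and the taxi ride starts at 10:33, so the taxi ride is first.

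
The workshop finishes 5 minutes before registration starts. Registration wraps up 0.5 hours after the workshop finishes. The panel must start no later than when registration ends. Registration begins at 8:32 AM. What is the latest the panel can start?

8:57 AM

The workshop ends at 8:32 AM − 5 min = 8:27 AM.
Registration ends at 8:27 AM + 30 min = 8:57 AM.
The panel is bounded by registration, so the latest it can start is 8:57 AM.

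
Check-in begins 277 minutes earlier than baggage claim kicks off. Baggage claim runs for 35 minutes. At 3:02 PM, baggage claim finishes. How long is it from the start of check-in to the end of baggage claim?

Baggage claim starts at 3:02 PM − 35 min = 2:27 PM.
Check-in starts at 2:27 PM − 277 min = 9:50 AM.
From 9:50 AM to 3:02 PM is 5 hours 12 minutes.

5 hours 12 minutes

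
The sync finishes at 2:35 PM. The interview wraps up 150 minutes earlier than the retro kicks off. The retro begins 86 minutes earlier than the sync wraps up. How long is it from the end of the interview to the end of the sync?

The retro starts at 2:35 PM − 86 min = 1:09 PM.
The interview ends at 1:09 PM − 150 min = 10:39 AM.
From 10:39 AM to 2:35 PM is 3 hours 56 minutes.

3 hours 56 minutes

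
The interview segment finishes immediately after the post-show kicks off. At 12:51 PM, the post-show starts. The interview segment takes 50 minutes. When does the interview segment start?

12:01 PM

The interview segment ends at 12:51 PM.
The interview segment starts at 12:51 PM − 50 min = 12:01 PM.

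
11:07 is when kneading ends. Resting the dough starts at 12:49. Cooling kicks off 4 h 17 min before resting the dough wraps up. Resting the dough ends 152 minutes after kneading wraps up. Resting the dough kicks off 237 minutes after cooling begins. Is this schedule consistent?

No

Resting the dough ends at 11:07 + 152 min = 13:39.
Cooling starts at 13:39 − 257 min = 09:22.
Resting the dough starts at 09:22 + 237 min = 13:19.
But resting the dough is also said to start at 12:49 — a 30-minute conflict.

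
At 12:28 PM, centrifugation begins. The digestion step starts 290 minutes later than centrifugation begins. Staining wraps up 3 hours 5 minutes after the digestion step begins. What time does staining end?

8:23 PM

The digestion step starts at 12:28 PM + 290 min = 5:18 PM.
Staining ends at 5:18 PM + 185 min = 8:23 PM.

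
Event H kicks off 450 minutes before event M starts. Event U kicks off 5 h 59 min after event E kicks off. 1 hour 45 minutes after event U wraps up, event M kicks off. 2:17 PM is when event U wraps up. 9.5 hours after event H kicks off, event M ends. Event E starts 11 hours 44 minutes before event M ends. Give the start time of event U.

12:17 PM

Event M starts at 2:17 PM + 105 min = 4:02 PM.
Event H starts at 4:02 PM − 450 min = 8:32 AM.
Event M ends at 8:32 AM + 570 min = 6:02 PM.
Event E starts at 6:02 PM − 704 min = 6:18 AM.
Event U starts at 6:18 AM + 359 min = 12:17 PM.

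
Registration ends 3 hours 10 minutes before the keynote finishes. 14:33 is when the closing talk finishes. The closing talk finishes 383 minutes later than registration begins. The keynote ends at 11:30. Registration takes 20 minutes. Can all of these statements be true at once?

No

Registration ends at 11:30 − 190 min = 08:20.
Registration starts at 08:20 − 20 min = 08:00.
The closing talk ends at 08:00 + 383 min = 14:23.
But the closing talk is also said to end at 14:33 — a 10-minute conflict.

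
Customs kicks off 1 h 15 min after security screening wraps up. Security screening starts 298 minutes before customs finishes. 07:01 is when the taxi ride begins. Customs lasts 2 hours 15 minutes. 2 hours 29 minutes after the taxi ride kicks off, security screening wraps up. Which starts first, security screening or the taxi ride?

Security screening ends at 07:01 + 149 min = 09:30.
Customs starts at 09:30 + 75 min = 10:45.
Customs ends at 10:45 + 135 min = 13:00.
Security screening starts at 13:00 − 298 min = 08:02.
Security screening starts at 08:02 and the taxi ride starts at 07:01, so the taxi ride is first.

the taxi ride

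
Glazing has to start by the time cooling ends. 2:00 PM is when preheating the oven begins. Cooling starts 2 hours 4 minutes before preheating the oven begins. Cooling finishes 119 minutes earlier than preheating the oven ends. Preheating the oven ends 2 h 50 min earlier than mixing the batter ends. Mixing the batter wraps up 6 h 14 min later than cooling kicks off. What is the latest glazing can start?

1:21 PM

Cooling starts at 2:00 PM − 124 min = 11:56 AM.
Mixing the batter ends at 11:56 AM + 374 min = 6:10 PM.
Preheating the oven ends at 6:10 PM − 170 min = 3:20 PM.
Cooling ends at 3:20 PM − 119 min = 1:21 PM.
Glazing is bounded by cooling, so the latest it can start is 1:21 PM.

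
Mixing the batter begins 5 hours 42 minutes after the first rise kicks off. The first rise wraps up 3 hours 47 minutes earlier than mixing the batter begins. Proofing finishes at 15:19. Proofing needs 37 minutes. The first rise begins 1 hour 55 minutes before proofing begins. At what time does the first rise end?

Proofing starts at 15:19 − 37 min = 14:42.
The first rise starts at 14:42 − 115 min = 12:47.
Mixing the batter starts at 12:47 + 342 min = 18:29.
The first rise ends at 18:29 − 227 min = 14:42.

14:42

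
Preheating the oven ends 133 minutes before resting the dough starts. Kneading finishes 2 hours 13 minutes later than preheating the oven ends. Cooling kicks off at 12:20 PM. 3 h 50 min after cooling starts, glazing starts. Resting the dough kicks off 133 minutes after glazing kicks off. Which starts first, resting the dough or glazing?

Glazing starts at 12:20 PM + 230 min = 4:10 PM.
Resting the dough starts at 4:10 PM + 133 min = 6:23 PM.
Resting the dough starts at 6:23 PM and glazing starts at 4:10 PM, so glazing is first.

glazing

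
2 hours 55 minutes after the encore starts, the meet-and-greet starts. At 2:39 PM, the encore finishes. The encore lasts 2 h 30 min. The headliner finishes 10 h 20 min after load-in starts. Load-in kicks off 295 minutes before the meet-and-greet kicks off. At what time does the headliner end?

The encore starts at 2:39 PM − 150 min = 12:09 PM.
The meet-and-greet starts at 12:09 PM + 175 min = 3:04 PM.
Load-in starts at 3:04 PM − 295 min = 10:09 AM.
The headliner ends at 10:09 AM + 620 min = 8:29 PM.

8:29 PM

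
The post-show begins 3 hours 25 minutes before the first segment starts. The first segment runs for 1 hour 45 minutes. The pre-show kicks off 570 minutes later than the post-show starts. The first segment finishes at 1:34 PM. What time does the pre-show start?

The first segment starts at 1:34 PM − 105 min = 11:49 AM.
The post-show starts at 11:49 AM − 205 min = 8:24 AM.
The pre-show starts at 8:24 AM + 570 min = 5:54 PM.

5:54 PM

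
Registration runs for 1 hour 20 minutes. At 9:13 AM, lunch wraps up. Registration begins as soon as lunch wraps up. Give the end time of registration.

Registration starts at 9:13 AM.
Registration ends at 9:13 AM + 80 min = 10:33 AM.

10:33 AM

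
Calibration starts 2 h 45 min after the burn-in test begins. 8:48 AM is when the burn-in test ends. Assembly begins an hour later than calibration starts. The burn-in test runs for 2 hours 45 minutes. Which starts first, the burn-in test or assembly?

The burn-in test starts at 8:48 AM − 165 min = 6:03 AM.
Calibration starts at 6:03 AM + 165 min = 8:48 AM.
Assembly starts at 8:48 AM + 60 min = 9:48 AM.
The burn-in test starts at 6:03 AM and assembly starts at 9:48 AM, so the burn-in test is first.

the burn-in test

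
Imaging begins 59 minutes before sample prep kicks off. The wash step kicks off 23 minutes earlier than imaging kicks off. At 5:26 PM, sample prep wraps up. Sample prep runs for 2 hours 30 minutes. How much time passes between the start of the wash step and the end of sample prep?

3 h 52 min

Sample prep starts at 5:26 PM − 150 min = 2:56 PM.
Imaging starts at 2:56 PM − 59 min = 1:57 PM.
The wash step starts at 1:57 PM − 23 min = 1:34 PM.
From 1:34 PM to 5:26 PM is 3 h 52 min.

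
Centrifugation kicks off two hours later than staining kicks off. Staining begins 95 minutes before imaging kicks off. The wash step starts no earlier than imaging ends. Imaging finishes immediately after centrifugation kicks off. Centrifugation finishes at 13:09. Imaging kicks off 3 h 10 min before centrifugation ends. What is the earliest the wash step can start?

10:24

Imaging starts at 13:09 − 190 min = 09:59.
Staining starts at 09:59 − 95 min = 08:24.
Centrifugation starts at 08:24 + 120 min = 10:24.
So imaging ends at 10:24.
The wash step is bounded by imaging, so the earliest it can start is 10:24.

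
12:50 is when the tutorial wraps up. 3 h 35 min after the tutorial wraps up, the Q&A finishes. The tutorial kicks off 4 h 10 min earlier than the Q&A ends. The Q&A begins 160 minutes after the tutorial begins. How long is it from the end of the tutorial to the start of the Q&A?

The Q&A ends at 12:50 + 215 min = 16:25.
The tutorial starts at 16:25 − 250 min = 12:15.
The Q&A starts at 12:15 + 160 min = 14:55.
From 12:50 to 14:55 is 2 hours 5 minutes.

2 hours 5 minutes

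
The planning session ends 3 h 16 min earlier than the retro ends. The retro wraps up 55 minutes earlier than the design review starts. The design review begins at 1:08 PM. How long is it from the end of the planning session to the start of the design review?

4 hours 11 minutes

The retro ends at 1:08 PM − 55 min = 12:13 PM.
The planning session ends at 12:13 PM − 196 min = 8:57 AM.
From 8:57 AM to 1:08 PM is 4 hours 11 minutes.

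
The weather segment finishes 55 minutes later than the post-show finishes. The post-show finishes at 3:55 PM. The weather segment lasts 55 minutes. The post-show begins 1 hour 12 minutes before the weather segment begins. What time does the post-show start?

The weather segment ends at 3:55 PM + 55 min = 4:50 PM.
The weather segment starts at 4:50 PM − 55 min = 3:55 PM.
The post-show starts at 3:55 PM − 72 min = 2:43 PM.

2:43 PM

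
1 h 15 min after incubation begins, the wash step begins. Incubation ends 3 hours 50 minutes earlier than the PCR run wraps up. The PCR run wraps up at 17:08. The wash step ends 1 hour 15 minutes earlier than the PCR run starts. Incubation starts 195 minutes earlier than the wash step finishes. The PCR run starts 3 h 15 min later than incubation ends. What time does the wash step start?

13:18

Incubation ends at 17:08 − 230 min = 13:18.
The PCR run starts at 13:18 + 195 min = 16:33.
The wash step ends at 16:33 − 75 min = 15:18.
Incubation starts at 15:18 − 195 min = 12:03.
The wash step starts at 12:03 + 75 min = 13:18.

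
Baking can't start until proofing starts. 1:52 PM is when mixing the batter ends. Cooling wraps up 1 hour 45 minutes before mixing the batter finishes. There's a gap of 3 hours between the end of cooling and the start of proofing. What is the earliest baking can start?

3:07 PM

Cooling ends at 1:52 PM − 105 min = 12:07 PM.
Proofing starts at 12:07 PM + 180 min = 3:07 PM.
Baking is bounded by proofing, so the earliest it can start is 3:07 PM.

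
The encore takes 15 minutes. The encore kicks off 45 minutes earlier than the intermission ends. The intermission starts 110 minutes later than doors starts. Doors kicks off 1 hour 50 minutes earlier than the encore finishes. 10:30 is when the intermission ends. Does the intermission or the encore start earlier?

The encore starts at 10:30 − 45 min = 09:45.
The encore ends at 09:45 + 15 min = 10:00.
Doors starts at 10:00 − 110 min = 08:10.
The intermission starts at 08:10 + 110 min = 10:00.
The intermission starts at 10:00 and the encore starts at 09:45, so the encore is first.

the encore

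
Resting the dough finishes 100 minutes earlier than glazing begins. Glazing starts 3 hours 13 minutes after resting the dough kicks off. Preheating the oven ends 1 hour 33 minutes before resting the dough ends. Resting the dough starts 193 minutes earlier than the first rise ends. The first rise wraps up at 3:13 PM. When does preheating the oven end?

12:00 PM

Resting the dough starts at 3:13 PM − 193 min = 12:00 PM.
Glazing starts at 12:00 PM + 193 min = 3:13 PM.
Resting the dough ends at 3:13 PM − 100 min = 1:33 PM.
Preheating the oven ends at 1:33 PM − 93 min = 12:00 PM.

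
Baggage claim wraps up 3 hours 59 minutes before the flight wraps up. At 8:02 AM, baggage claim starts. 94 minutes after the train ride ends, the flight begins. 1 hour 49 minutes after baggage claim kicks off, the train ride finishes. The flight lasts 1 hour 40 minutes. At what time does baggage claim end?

9:06 AM

The train ride ends at 8:02 AM + 109 min = 9:51 AM.
The flight starts at 9:51 AM + 94 min = 11:25 AM.
The flight ends at 11:25 AM + 100 min = 1:05 PM.
Baggage claim ends at 1:05 PM − 239 min = 9:06 AM.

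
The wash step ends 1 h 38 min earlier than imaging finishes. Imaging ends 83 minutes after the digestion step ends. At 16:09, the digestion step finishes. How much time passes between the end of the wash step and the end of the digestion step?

Imaging ends at 16:09 + 83 min = 17:32.
The wash step ends at 17:32 − 98 min = 15:54.
From 15:54 to 16:09 is 15 minutes.

15 minutes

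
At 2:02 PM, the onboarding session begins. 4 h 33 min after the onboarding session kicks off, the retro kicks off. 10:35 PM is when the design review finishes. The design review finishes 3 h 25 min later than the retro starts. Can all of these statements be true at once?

The retro starts at 2:02 PM + 273 min = 6:35 PM.
The design review ends at 6:35 PM + 205 min = 10:00 PM.
But the design review is also said to end at 10:35 PM — a 35-minute conflict.

No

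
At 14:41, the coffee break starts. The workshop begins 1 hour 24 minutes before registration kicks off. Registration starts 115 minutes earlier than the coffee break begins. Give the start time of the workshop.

11:22

Registration starts at 14:41 − 115 min = 12:46.
The workshop starts at 12:46 − 84 min = 11:22.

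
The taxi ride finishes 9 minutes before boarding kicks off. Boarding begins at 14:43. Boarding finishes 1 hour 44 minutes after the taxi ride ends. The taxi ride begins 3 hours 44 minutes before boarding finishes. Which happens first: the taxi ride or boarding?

the taxi ride

The taxi ride ends at 14:43 − 9 min = 14:34.
Boarding ends at 14:34 + 104 min = 16:18.
The taxi ride starts at 16:18 − 224 min = 12:34.
The taxi ride starts at 12:34 and boarding starts at 14:43, so the taxi ride is first.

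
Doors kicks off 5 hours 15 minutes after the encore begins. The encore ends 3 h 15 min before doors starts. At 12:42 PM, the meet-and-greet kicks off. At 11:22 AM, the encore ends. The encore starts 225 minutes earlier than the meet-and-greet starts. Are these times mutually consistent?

No

The encore starts at 12:42 PM − 225 min = 8:57 AM.
Doors starts at 8:57 AM + 315 min = 2:12 PM.
The encore ends at 2:12 PM − 195 min = 10:57 AM.
But the encore is also said to end at 11:22 AM — a 25-minute conflict.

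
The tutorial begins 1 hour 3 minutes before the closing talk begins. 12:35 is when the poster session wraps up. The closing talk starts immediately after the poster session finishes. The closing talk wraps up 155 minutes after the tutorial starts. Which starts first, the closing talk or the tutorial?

The closing talk starts at 12:35.
The tutorial starts at 12:35 − 63 min = 11:32.
The closing talk starts at 12:35 and the tutorial starts at 11:32, so the tutorial is first.

the tutorial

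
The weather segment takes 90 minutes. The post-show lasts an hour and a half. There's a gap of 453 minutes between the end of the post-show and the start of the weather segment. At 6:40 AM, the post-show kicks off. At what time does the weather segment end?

The post-show ends at 6:40 AM + 90 min = 8:10 AM.
The weather segment starts at 8:10 AM + 453 min = 3:43 PM.
The weather segment ends at 3:43 PM + 90 min = 5:13 PM.

5:13 PM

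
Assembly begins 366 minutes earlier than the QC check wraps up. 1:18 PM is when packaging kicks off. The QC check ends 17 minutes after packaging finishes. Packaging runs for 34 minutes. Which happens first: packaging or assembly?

Packaging ends at 1:18 PM + 34 min = 1:52 PM.
The QC check ends at 1:52 PM + 17 min = 2:09 PM.
Assembly starts at 2:09 PM − 366 min = 8:03 AM.
Packaging starts at 1:18 PM and assembly starts at 8:03 AM, so assembly is first.

assembly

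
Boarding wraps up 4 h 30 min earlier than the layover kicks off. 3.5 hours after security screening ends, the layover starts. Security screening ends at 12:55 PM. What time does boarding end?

The layover starts at 12:55 PM + 210 min = 4:25 PM.
Boarding ends at 4:25 PM − 270 min = 11:55 AM.

11:55 AM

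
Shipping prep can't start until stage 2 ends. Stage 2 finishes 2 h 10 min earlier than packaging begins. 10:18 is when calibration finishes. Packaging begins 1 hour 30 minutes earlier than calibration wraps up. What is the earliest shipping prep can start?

06:38

Packaging starts at 10:18 − 90 min = 08:48.
Stage 2 ends at 08:48 − 130 min = 06:38.
Shipping prep is bounded by stage 2, so the earliest it can start is 06:38.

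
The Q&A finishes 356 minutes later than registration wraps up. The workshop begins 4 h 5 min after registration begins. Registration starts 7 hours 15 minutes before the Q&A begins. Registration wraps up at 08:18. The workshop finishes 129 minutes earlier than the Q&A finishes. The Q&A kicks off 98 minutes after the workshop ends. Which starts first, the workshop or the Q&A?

the workshop

The Q&A ends at 08:18 + 356 min = 14:14.
The workshop ends at 14:14 − 129 min = 12:05.
The Q&A starts at 12:05 + 98 min = 13:43.
Registration starts at 13:43 − 435 min = 06:28.
The workshop starts at 06:28 + 245 min = 10:33.
The workshop starts at 10:33 and the Q&A starts at 13:43, so the workshop is first.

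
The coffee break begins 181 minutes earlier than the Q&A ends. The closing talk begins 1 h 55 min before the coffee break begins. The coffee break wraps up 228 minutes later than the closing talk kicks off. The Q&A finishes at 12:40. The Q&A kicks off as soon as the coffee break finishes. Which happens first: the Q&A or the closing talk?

the closing talk

The coffee break starts at 12:40 − 181 min = 09:39.
The closing talk starts at 09:39 − 115 min = 07:44.
The coffee break ends at 07:44 + 228 min = 11:32.
So the Q&A starts at 11:32.
The Q&A starts at 11:32 and the closing talk starts at 07:44, so the closing talk is first.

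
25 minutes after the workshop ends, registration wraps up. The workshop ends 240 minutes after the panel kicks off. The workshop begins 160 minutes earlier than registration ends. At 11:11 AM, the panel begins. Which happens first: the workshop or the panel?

the panel

The workshop ends at 11:11 AM + 240 min = 3:11 PM.
Registration ends at 3:11 PM + 25 min = 3:36 PM.
The workshop starts at 3:36 PM − 160 min = 12:56 PM.
The workshop starts at 12:56 PM and the panel starts at 11:11 AM, so the panel is first.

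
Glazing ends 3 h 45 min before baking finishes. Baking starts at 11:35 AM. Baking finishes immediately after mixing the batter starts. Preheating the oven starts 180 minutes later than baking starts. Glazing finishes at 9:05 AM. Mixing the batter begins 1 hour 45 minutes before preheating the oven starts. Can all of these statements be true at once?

Yes

Preheating the oven starts at 11:35 AM + 180 min = 2:35 PM.
Mixing the batter starts at 2:35 PM − 105 min = 12:50 PM.
So baking ends at 12:50 PM.
Glazing ends at 12:50 PM − 225 min = 9:05 AM.
That matches the stated 9:05 AM, so the schedule is consistent.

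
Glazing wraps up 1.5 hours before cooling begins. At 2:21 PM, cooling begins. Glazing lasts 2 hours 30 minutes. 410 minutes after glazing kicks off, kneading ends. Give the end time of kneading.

Glazing ends at 2:21 PM − 90 min = 12:51 PM.
Glazing starts at 12:51 PM − 150 min = 10:21 AM.
Kneading ends at 10:21 AM + 410 min = 5:11 PM.

5:11 PM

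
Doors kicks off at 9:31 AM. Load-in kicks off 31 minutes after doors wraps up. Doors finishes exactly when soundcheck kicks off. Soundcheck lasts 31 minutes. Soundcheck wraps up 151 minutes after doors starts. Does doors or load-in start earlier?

Soundcheck ends at 9:31 AM + 151 min = 12:02 PM.
Soundcheck starts at 12:02 PM − 31 min = 11:31 AM.
So doors ends at 11:31 AM.
Load-in starts at 11:31 AM + 31 min = 12:02 PM.
Doors starts at 9:31 AM and load-in starts at 12:02 PM, so doors is first.

doors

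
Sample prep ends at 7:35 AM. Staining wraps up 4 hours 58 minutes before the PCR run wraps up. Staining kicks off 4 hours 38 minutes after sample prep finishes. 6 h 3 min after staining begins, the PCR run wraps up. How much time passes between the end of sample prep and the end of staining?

Staining starts at 7:35 AM + 278 min = 12:13 PM.
The PCR run ends at 12:13 PM + 363 min = 6:16 PM.
Staining ends at 6:16 PM − 298 min = 1:18 PM.
From 7:35 AM to 1:18 PM is 5 h 43 min.

5 h 43 min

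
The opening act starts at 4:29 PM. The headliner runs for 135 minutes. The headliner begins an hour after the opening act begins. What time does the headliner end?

The headliner starts at 4:29 PM + 60 min = 5:29 PM.
The headliner ends at 5:29 PM + 135 min = 7:44 PM.

7:44 PM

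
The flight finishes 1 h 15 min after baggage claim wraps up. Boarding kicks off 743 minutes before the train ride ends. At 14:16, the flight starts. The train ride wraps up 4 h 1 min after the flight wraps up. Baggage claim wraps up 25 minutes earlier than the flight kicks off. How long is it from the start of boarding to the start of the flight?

452 minutes

Baggage claim ends at 14:16 − 25 min = 13:51.
The flight ends at 13:51 + 75 min = 15:06.
The train ride ends at 15:06 + 241 min = 19:07.
Boarding starts at 19:07 − 743 min = 06:44.
From 06:44 to 14:16 is 452 minutes.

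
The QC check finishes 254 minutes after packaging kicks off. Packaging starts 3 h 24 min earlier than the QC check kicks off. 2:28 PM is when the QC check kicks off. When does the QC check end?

3:18 PM

Packaging starts at 2:28 PM − 204 min = 11:04 AM.
The QC check ends at 11:04 AM + 254 min = 3:18 PM.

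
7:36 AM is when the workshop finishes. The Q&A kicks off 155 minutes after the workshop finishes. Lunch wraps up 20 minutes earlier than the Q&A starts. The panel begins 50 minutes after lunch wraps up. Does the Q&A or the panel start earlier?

The Q&A starts at 7:36 AM + 155 min = 10:11 AM.
Lunch ends at 10:11 AM − 20 min = 9:51 AM.
The panel starts at 9:51 AM + 50 min = 10:41 AM.
The Q&A starts at 10:11 AM and the panel starts at 10:41 AM, so the Q&A is first.

the Q&A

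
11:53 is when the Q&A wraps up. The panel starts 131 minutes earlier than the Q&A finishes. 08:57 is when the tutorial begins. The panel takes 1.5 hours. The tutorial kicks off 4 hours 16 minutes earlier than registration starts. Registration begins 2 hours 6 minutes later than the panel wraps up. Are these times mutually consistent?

No

The panel starts at 11:53 − 131 min = 09:42.
The panel ends at 09:42 + 90 min = 11:12.
Registration starts at 11:12 + 126 min = 13:18.
The tutorial starts at 13:18 − 256 min = 09:02.
But the tutorial is also said to start at 08:57 — a 5-minute conflict.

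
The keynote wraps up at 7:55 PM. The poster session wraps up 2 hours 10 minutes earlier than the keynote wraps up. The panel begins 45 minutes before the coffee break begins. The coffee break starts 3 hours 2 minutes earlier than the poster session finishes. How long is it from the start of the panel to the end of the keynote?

The poster session ends at 7:55 PM − 130 min = 5:45 PM.
The coffee break starts at 5:45 PM − 182 min = 2:43 PM.
The panel starts at 2:43 PM − 45 min = 1:58 PM.
From 1:58 PM to 7:55 PM is 357 minutes.

357 minutes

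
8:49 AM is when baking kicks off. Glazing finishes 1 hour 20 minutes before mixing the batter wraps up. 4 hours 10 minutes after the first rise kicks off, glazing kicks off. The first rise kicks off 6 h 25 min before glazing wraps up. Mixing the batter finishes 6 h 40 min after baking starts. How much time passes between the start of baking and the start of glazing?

Mixing the batter ends at 8:49 AM + 400 min = 3:29 PM.
Glazing ends at 3:29 PM − 80 min = 2:09 PM.
The first rise starts at 2:09 PM − 385 min = 7:44 AM.
Glazing starts at 7:44 AM + 250 min = 11:54 AM.
From 8:49 AM to 11:54 AM is 3 hours 5 minutes.

3 hours 5 minutes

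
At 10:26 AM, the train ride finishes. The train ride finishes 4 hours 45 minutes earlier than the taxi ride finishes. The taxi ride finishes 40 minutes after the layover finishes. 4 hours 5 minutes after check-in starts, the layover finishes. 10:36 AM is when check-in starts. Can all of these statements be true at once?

The layover ends at 10:36 AM + 245 min = 2:41 PM.
The taxi ride ends at 2:41 PM + 40 min = 3:21 PM.
The train ride ends at 3:21 PM − 285 min = 10:36 AM.
But the train ride is also said to end at 10:26 AM — a 10-minute conflict.

No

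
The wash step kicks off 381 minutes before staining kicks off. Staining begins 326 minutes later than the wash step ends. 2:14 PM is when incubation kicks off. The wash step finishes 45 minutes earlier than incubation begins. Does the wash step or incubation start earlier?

the wash step

The wash step ends at 2:14 PM − 45 min = 1:29 PM.
Staining starts at 1:29 PM + 326 min = 6:55 PM.
The wash step starts at 6:55 PM − 381 min = 12:34 PM.
The wash step starts at 12:34 PM and incubation starts at 2:14 PM, so the wash step is first.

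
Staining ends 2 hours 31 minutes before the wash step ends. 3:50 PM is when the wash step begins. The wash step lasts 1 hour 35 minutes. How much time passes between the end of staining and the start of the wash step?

The wash step ends at 3:50 PM + 95 min = 5:25 PM.
Staining ends at 5:25 PM − 151 min = 2:54 PM.
From 2:54 PM to 3:50 PM is 56 minutes.

56 minutes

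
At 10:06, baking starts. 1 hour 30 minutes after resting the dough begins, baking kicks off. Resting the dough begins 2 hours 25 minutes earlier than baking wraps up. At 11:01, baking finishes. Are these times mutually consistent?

Resting the dough starts at 11:01 − 145 min = 08:36.
Baking starts at 08:36 + 90 min = 10:06.
That matches the stated 10:06, so the schedule is consistent.

Yes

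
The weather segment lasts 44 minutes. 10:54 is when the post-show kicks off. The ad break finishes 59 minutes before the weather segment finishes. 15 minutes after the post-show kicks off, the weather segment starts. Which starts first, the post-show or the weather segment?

the post-show

The weather segment starts at 10:54 + 15 min = 11:09.
The post-show starts at 10:54 and the weather segment starts at 11:09, so the post-show is first.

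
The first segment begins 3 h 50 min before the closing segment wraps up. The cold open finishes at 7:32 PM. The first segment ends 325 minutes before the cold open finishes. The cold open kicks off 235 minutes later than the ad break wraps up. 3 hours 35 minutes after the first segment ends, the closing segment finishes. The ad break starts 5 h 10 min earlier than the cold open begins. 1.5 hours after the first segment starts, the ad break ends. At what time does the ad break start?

2:07 PM

The first segment ends at 7:32 PM − 325 min = 2:07 PM.
The closing segment ends at 2:07 PM + 215 min = 5:42 PM.
The first segment starts at 5:42 PM − 230 min = 1:52 PM.
The ad break ends at 1:52 PM + 90 min = 3:22 PM.
The cold open starts at 3:22 PM + 235 min = 7:17 PM.
The ad break starts at 7:17 PM − 310 min = 2:07 PM.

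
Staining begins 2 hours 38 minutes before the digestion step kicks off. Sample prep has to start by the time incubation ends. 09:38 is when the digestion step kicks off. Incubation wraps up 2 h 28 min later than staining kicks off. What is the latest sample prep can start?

09:28

Staining starts at 09:38 − 158 min = 07:00.
Incubation ends at 07:00 + 148 min = 09:28.
Sample prep is bounded by incubation, so the latest it can start is 09:28.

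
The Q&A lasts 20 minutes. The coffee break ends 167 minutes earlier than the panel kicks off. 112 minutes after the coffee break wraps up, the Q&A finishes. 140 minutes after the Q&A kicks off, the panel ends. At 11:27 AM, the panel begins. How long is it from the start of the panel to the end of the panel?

The coffee break ends at 11:27 AM − 167 min = 8:40 AM.
The Q&A ends at 8:40 AM + 112 min = 10:32 AM.
The Q&A starts at 10:32 AM − 20 min = 10:12 AM.
The panel ends at 10:12 AM + 140 min = 12:32 PM.
From 11:27 AM to 12:32 PM is 1 hour 5 minutes.

1 hour 5 minutes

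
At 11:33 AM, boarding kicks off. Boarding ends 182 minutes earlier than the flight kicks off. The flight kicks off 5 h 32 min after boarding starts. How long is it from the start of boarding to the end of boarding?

2 h 30 min

The flight starts at 11:33 AM + 332 min = 5:05 PM.
Boarding ends at 5:05 PM − 182 min = 2:03 PM.
From 11:33 AM to 2:03 PM is 2 h 30 min.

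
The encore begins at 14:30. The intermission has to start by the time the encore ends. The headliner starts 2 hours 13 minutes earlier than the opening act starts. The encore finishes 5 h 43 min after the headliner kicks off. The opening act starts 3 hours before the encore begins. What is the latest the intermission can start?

15:00

The opening act starts at 14:30 − 180 min = 11:30.
The headliner starts at 11:30 − 133 min = 09:17.
The encore ends at 09:17 + 343 min = 15:00.
The intermission is bounded by the encore, so the latest it can start is 15:00.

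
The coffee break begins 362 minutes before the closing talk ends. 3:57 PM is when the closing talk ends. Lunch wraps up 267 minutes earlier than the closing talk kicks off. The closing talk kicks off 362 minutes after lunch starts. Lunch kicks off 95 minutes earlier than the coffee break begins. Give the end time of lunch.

The coffee break starts at 3:57 PM − 362 min = 9:55 AM.
Lunch starts at 9:55 AM − 95 min = 8:20 AM.
The closing talk starts at 8:20 AM + 362 min = 2:22 PM.
Lunch ends at 2:22 PM − 267 min = 9:55 AM.

9:55 AM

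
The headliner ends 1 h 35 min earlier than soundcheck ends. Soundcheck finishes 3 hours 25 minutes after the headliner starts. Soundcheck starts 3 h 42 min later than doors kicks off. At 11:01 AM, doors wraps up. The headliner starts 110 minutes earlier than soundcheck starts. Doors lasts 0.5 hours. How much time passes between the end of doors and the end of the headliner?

Doors starts at 11:01 AM − 30 min = 10:31 AM.
Soundcheck starts at 10:31 AM + 222 min = 2:13 PM.
The headliner starts at 2:13 PM − 110 min = 12:23 PM.
Soundcheck ends at 12:23 PM + 205 min = 3:48 PM.
The headliner ends at 3:48 PM − 95 min = 2:13 PM.
From 11:01 AM to 2:13 PM is 3 hours 12 minutes.

3 hours 12 minutes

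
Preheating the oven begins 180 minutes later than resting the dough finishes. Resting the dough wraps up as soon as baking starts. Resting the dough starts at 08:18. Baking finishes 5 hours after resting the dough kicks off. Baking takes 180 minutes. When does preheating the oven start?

13:18

Baking ends at 08:18 + 300 min = 13:18.
Baking starts at 13:18 − 180 min = 10:18.
So resting the dough ends at 10:18.
Preheating the oven starts at 10:18 + 180 min = 13:18.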